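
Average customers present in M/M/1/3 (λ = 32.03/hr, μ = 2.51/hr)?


ρ = 32.03/2.51 = 12.7610
L = ρ[1 − (K+1)ρ^K + Kρ^(K+1)] / [(1−ρ)(1−ρ^(K+1))]
Numerator: 12.7610·(1 − 4·2078.019658 + 3·26517.517781) = 909109.336668
Denominator: (-11.7610)·(-26516.517781) = 311859.603541
L = 909109.336668/311859.603541 = 2.9151

Final: 2.9151


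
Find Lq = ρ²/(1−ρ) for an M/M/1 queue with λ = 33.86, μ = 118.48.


ρ = 33.86/118.48 = 0.2858
Lq = ρ²/(1−ρ) = 0.08167/0.7142 = 0.1144

Final: 0.1144


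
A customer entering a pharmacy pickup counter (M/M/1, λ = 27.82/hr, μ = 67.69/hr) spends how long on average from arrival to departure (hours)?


W = 1/(μ−λ) = 1/(67.69 − 27.82) = 1/39.87 = 0.02508 hr

Final: 0.02508 hr


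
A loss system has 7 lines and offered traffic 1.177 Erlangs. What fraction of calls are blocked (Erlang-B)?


B(c,a) = (a^c/c!) / Σ_{k=0}^{c} a^k/k!
a^7/7! = 0.0006209
Σ terms (k=0..7): 1.00000 + 1.17700 + 0.69266 + 0.27176 + 0.07996 + 0.01882 + 0.003693 + 0.0006209 = 3.244521
B = 0.0006209/3.244521 = 0.0001914

Final: 0.0001914


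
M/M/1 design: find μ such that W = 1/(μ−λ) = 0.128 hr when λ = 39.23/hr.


W = 1/(μ−λ) ⇒ μ − λ = 1/W = 1/0.128 = 7.8125
μ = λ + 1/W = 39.23 + 7.8125 = 47.0425 per hr

Final: 47.0425 /hr


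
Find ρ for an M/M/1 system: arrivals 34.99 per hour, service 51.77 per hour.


ρ = λ/μ = 34.99/51.77 = 0.6759

Final: 0.6759


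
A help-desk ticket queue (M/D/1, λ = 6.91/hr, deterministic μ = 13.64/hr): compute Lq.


ρ = 6.91/13.64 = 0.5066
M/D/1: Lq = ρ²/(2(1−ρ)) = 0.2566/(2·0.4934) = 0.26007

Final: 0.26007


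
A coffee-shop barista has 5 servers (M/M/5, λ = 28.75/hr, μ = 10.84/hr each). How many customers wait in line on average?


a = λ/μ = 2.6522; ρ = a/5 = 0.5304
P₀ = 0.068169
Lq = P₀·a^c·ρ / (c!·(1−ρ)²) = 0.068169·131.23293·0.5304/(120·0.22048)
= 0.17935

Final: 0.17935


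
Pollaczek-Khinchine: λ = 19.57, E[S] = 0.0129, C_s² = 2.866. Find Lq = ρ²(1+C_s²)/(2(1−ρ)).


ρ = λ·E[S] = 19.57·0.0129 = 0.2525
Lq = ρ²(1+C_s²)/(2(1−ρ)) = 0.06373·(1+2.866)/(2·0.7475)
= 0.06373·3.8660/1.4951 = 0.16480

Final: 0.16480


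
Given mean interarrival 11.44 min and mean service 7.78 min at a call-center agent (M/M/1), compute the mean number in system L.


λ = 60/11.44 = 5.2448 /hr
μ = 60/7.78 = 7.7121 /hr
ρ = λ/μ = 5.2448/7.7121 = 0.6801
L = ρ/(1−ρ) = 0.6801/0.3199 = 2.1257

Final: 2.1257


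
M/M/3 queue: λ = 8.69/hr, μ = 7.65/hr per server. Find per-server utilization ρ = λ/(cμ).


ρ = λ/(cμ) = 8.69/(3·7.65) = 8.69/22.95 = 0.3786

Final: 0.3786


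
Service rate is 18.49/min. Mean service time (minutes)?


Mean service time = 1/μ = 1/18.49 minute = 0.05408 minute
In minutes: 0.05408 × 1 = 0.05408 min

Final: 0.05408 min


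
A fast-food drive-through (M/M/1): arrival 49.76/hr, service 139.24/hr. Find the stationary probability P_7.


ρ = 49.76/139.24 = 0.3574
P_n = (1−ρ)·ρ^n = (1 − 0.3574)·0.3574^7 = 0.6426·0.0007444 = 0.0004784

Final: 0.0004784


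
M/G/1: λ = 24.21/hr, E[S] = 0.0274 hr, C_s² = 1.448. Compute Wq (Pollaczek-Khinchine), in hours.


ρ = λ·E[S] = 24.21·0.0274 = 0.6634
E[S²] = E[S]²(1+C_s²) = 0.0274²·(1+1.448) = 0.001838
Wq = λ·E[S²]/(2(1−ρ)) = 24.21·0.001838/(2·0.3366) = 0.06609 hr

Final: 0.06609 hr


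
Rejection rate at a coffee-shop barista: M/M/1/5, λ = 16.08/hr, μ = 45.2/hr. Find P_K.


ρ = λ/μ = 16.08/45.2 = 0.3558
P_K = (1−ρ)ρ^K/(1−ρ^(K+1)) = (0.6442·0.005698)/(1 − 0.002027)
= 0.003671/0.997973 = 0.003679

Final: 0.003679


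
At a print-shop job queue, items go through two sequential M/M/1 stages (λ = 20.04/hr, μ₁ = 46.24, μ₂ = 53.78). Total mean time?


Each node sees arrival rate λ = 20.04/hr (tandem ⇒ throughput preserved).
W₁ = 1/(μ₁−λ) = 1/(46.24−20.04) = 0.03817 hr
W₂ = 1/(μ₂−λ) = 1/(53.78−20.04) = 0.02964 hr
W_total = W₁ + W₂ = 0.03817 + 0.02964 = 0.06781 hr

Final: 0.06781 hr


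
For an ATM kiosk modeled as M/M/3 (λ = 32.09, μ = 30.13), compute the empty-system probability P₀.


a = λ/μ = 32.09/30.13 = 1.0651; ρ = a/c = 0.3550
Σ_{k=0}^{2} a^k/k! (terms k=0..2) = 1.00000 + 1.06505 + 0.56717 = 2.63222
Tail: a^3/(3!(1−ρ)) = 1.20812/(6·0.6450) = 0.31219
P₀ = 1/(2.63222 + 0.31219) = 1/2.94440 = 0.339627

Final: 0.339627


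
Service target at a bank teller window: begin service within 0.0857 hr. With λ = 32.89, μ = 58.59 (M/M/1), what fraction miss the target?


ρ = 32.89/58.59 = 0.5614
P(Wq > t) = ρ·e^{−(μ−λ)t} = 0.5614·e^{−2.2025}
= 0.5614·0.110528 = 0.062046

Final: 0.062046


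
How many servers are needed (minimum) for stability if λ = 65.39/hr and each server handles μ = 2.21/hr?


Stability requires cμ > λ ⇔ c > λ/μ.
λ/μ = 65.39/2.21 = 29.5882
Minimum integer c = ⌊29.5882⌋ + 1 = 30
Check: 30·2.21 = 66.30 > 65.39, while 29·2.21 = 64.09 ≤ 65.39

Final: 30 servers


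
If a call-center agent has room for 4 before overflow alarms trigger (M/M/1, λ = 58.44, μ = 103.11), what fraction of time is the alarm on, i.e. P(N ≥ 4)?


ρ = 58.44/103.11 = 0.5668
P(N ≥ n) = ρ^n = 0.5668^4 = 0.103190

Final: 0.103190


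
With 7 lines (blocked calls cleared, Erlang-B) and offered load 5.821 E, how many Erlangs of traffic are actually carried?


B(7,5.821) = 0.173393 (Erlang-B)
Carried load = a(1 − B) = 5.821·(1 − 0.173393) = 5.821·0.826607 = 4.8117 E

Final: 4.8117 Erlangs


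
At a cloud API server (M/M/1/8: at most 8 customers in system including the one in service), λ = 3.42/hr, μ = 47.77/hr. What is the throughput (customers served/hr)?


ρ = 0.07159; P_K = (1−ρ)ρ^8/(1−ρ^9) = 6.408e-10
λ_eff = λ(1 − P_K) = 3.42·(1 − 6.408e-10) = 3.42·1.000000 = 3.4200 /hr

Final: 3.4200 /hr


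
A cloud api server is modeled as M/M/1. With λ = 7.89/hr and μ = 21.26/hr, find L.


ρ = λ/μ = 7.89/21.26 = 0.3711
L = ρ/(1−ρ) = 0.3711/(1 − 0.3711) = 0.3711/0.6289 = 0.5901

Final: 0.5901


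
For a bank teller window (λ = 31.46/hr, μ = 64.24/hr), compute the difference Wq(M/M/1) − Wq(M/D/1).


ρ = 31.46/64.24 = 0.4897
Wq(M/M/1) = ρ/(μ−λ) = 0.4897/32.78 = 0.01494 hr
Wq(M/D/1) = ρ/(2(μ−λ)) = 0.007470 hr
Savings = 0.01494 − 0.007470 = 0.007470 hr

Final: 0.007470 hr


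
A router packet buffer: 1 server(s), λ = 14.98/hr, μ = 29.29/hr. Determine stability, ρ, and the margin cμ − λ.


Total capacity cμ = 1·29.29 = 29.29/hr
ρ = λ/(cμ) = 14.98/29.29 = 0.5114
Stable ⇔ ρ < 1: YES
Spare capacity = cμ − λ = 29.29 − 14.98 = 14.31/hr

Final: ρ = 0.5114; stable; margin = 14.31/hr


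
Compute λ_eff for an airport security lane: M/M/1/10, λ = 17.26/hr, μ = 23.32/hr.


ρ = 0.7401; P_K = (1−ρ)ρ^10/(1−ρ^11) = 0.013305
λ_eff = λ(1 − P_K) = 17.26·(1 − 0.013305) = 17.26·0.986695 = 17.0304 /hr

Final: 17.0304 /hr


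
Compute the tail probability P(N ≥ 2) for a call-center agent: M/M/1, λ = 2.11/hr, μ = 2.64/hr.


ρ = 2.11/2.64 = 0.7992
P(N ≥ n) = ρ^n = 0.7992^2 = 0.638788

Final: 0.638788


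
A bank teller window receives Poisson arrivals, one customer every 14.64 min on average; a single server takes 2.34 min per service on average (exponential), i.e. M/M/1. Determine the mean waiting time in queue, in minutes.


λ = 60/14.64 = 4.0984 /hr
μ = 60/2.34 = 25.6410 /hr
ρ = λ/μ = 4.0984/25.6410 = 0.1598
Wq = ρ/(μ−λ) = 0.1598/(25.6410−4.0984) = 0.007420 hr
In minutes: 0.007420·60 = 0.4452 min

Final: 0.4452 min


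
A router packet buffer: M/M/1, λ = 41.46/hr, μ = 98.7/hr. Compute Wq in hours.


ρ = 41.46/98.7 = 0.4201
Wq = ρ/(μ−λ) = 0.4201/(98.7 − 41.46) = 0.4201/57.24 = 0.007339 hr

Final: 0.007339 hr


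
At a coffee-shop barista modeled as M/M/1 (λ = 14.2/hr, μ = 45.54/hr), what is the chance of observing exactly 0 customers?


ρ = 14.2/45.54 = 0.3118
P_n = (1−ρ)·ρ^n = (1 − 0.3118)·0.3118^0 = 0.6882·1.000000 = 0.688186

Final: 0.688186


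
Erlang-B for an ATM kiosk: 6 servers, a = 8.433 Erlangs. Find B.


B(c,a) = (a^c/c!) / Σ_{k=0}^{c} a^k/k!
a^6/6! = 499.528309
Σ terms (k=0..6): 1.00000 + 8.43300 + 35.55774 + 99.95282 + 210.72553 + 355.40968 + 499.52831 = 1210.607089
B = 499.528309/1210.607089 = 0.412626

Final: 0.412626


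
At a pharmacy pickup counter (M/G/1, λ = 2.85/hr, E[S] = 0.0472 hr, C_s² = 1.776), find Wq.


ρ = λ·E[S] = 2.85·0.0472 = 0.1345
E[S²] = E[S]²(1+C_s²) = 0.0472²·(1+1.776) = 0.006184
Wq = λ·E[S²]/(2(1−ρ)) = 2.85·0.006184/(2·0.8655) = 0.01018 hr

Final: 0.01018 hr


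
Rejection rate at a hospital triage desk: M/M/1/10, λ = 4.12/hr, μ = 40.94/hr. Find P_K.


ρ = λ/μ = 4.12/40.94 = 0.1006
P_K = (1−ρ)ρ^K/(1−ρ^(K+1)) = (0.8994·1.065e-10)/(1 − 1.072e-11)
= 9.581e-11/1.000000 = 9.581e-11

Final: 9.581e-11


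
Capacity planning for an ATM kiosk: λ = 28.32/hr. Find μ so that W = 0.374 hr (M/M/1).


W = 1/(μ−λ) ⇒ μ − λ = 1/W = 1/0.374 = 2.6738
μ = λ + 1/W = 28.32 + 2.6738 = 30.9938 per hr

Final: 30.9938 /hr


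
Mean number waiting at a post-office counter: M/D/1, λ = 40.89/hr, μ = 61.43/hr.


ρ = 40.89/61.43 = 0.6656
M/D/1: Lq = ρ²/(2(1−ρ)) = 0.4431/(2·0.3344) = 0.66256

Final: 0.66256


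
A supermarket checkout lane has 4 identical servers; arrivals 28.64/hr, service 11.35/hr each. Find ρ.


ρ = λ/(cμ) = 28.64/(4·11.35) = 28.64/45.40 = 0.6308

Final: 0.6308


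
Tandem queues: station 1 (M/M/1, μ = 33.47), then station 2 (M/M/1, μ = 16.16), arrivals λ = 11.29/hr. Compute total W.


Each node sees arrival rate λ = 11.29/hr (tandem ⇒ throughput preserved).
W₁ = 1/(μ₁−λ) = 1/(33.47−11.29) = 0.04509 hr
W₂ = 1/(μ₂−λ) = 1/(16.16−11.29) = 0.20534 hr
W_total = W₁ + W₂ = 0.04509 + 0.20534 = 0.25042 hr

Final: 0.25042 hr


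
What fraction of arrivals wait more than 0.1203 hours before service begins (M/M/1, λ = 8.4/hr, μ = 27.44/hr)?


ρ = 8.4/27.44 = 0.3061
P(Wq > t) = ρ·e^{−(μ−λ)t} = 0.3061·e^{−2.2905}
= 0.3061·0.101215 = 0.030984

Final: 0.030984


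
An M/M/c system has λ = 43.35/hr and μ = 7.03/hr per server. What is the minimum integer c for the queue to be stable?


Stability requires cμ > λ ⇔ c > λ/μ.
λ/μ = 43.35/7.03 = 6.1664
Minimum integer c = ⌊6.1664⌋ + 1 = 7
Check: 7·7.03 = 49.21 > 43.35, while 6·7.03 = 42.18 ≤ 43.35

Final: 7 servers


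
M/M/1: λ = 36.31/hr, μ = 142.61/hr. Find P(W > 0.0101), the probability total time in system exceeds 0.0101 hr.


W ~ Exponential(μ−λ) for M/M/1.
μ − λ = 142.61 − 36.31 = 106.3000
P(W > t) = e^{−(μ−λ)t} = e^{−1.0736} = 0.341766

Final: 0.341766


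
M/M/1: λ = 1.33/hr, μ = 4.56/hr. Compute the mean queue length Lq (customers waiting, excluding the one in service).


ρ = 1.33/4.56 = 0.2917
Lq = ρ²/(1−ρ) = 0.08507/0.7083 = 0.1201

Final: 0.1201


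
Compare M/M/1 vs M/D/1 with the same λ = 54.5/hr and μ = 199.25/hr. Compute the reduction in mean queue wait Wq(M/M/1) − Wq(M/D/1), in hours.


ρ = 54.5/199.25 = 0.2735
Wq(M/M/1) = ρ/(μ−λ) = 0.2735/144.75 = 0.001890 hr
Wq(M/D/1) = ρ/(2(μ−λ)) = 0.0009448 hr
Savings = 0.001890 − 0.0009448 = 0.0009448 hr

Final: 0.0009448 hr


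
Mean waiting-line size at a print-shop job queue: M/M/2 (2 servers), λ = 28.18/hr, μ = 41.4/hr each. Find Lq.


a = λ/μ = 0.6807; ρ = a/2 = 0.3403
P₀ = 0.492161
Lq = P₀·a^c·ρ / (c!·(1−ρ)²) = 0.492161·0.46332·0.3403/(2·0.43515)
= 0.08917

Final: 0.08917


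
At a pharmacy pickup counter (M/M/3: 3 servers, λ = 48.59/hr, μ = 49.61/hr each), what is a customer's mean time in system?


a = 0.9794; ρ = 0.3265; P₀ = 0.371527
Lq = P₀·a^c·ρ/(c!(1−ρ)²) = 0.04187
Wq = Lq/λ = 0.04187/48.59 = 0.0008617 hr
W = Wq + 1/μ = 0.0008617 + 0.02016 = 0.02102 hr

Final: 0.02102 hr


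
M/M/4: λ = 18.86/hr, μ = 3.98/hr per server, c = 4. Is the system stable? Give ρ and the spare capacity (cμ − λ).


Total capacity cμ = 4·3.98 = 15.92/hr
ρ = λ/(cμ) = 18.86/15.92 = 1.1847
Stable ⇔ ρ < 1: NO
Spare capacity = cμ − λ = 15.92 − 18.86 = -2.94/hr

Final: ρ = 1.1847; unstable; margin = -2.94/hr


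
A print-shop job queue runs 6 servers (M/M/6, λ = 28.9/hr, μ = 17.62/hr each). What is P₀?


a = λ/μ = 28.9/17.62 = 1.6402; ρ = a/c = 0.2734
Σ_{k=0}^{5} a^k/k! (terms k=0..5) = 1.00000 + 1.64018 + 1.34510 + 0.73540 + 0.30155 + 0.09892 = 5.12115
Tail: a^6/(6!(1−ρ)) = 19.46936/(720·0.7266) = 0.03721
P₀ = 1/(5.12115 + 0.03721) = 1/5.15836 = 0.193860

Final: 0.193860


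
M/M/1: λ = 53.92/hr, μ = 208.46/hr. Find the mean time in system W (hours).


W = 1/(μ−λ) = 1/(208.46 − 53.92) = 1/154.54 = 0.006471 hr

Final: 0.006471 hr


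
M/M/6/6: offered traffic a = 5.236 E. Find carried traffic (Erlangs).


B(6,5.236) = 0.209512 (Erlang-B)
Carried load = a(1 − B) = 5.236·(1 − 0.209512) = 5.236·0.790488 = 4.1390 E

Final: 4.1390 Erlangs


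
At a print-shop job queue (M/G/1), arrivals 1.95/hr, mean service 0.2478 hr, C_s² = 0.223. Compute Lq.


ρ = λ·E[S] = 1.95·0.2478 = 0.4832
Lq = ρ²(1+C_s²)/(2(1−ρ)) = 0.2335·(1+0.223)/(2·0.5168)
= 0.2335·1.2230/1.0336 = 0.27628

Final: 0.27628


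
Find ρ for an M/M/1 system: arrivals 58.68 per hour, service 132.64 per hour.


ρ = λ/μ = 58.68/132.64 = 0.4424

Final: 0.4424


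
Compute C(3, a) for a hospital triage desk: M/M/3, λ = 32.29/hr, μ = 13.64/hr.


a = λ/μ = 2.3673; ρ = a/3 = 0.7891
P₀ = 0.060047 (from M/M/c formula)
C(c,a) = [a^c/(c!(1−ρ))]·P₀ = [13.26664/(6·0.2109)]·0.060047
= 10.48418·0.060047 = 0.629547

Final: 0.629547


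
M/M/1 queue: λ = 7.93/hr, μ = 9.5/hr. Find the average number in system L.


ρ = λ/μ = 7.93/9.5 = 0.8347
L = ρ/(1−ρ) = 0.8347/(1 − 0.8347) = 0.8347/0.1653 = 5.0510

Final: 5.0510


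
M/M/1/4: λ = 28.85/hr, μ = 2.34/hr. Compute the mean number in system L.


ρ = 28.85/2.34 = 12.3291
L = ρ[1 − (K+1)ρ^K + Kρ^(K+1)] / [(1−ρ)(1−ρ^(K+1))]
Numerator: 12.3291·(1 − 5·23105.737778 + 4·284872.023463) = 12624469.095364
Denominator: (-11.3291)·(-284871.023463) = 3227320.868382
L = 12624469.095364/3227320.868382 = 3.9117

Final: 3.9117


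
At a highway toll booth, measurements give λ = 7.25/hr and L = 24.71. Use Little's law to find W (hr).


W = L/λ = 24.71/7.25 = 3.4083 hr

Final: 3.4083 hr


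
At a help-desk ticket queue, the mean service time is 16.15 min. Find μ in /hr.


μ = 1/(service time) in consistent units.
1 hour = 60 min, so μ = 60/16.15 = 3.7152 per hour

Final: 3.7152 /hr


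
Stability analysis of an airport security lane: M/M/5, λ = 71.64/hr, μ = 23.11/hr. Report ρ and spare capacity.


Total capacity cμ = 5·23.11 = 115.55/hr
ρ = λ/(cμ) = 71.64/115.55 = 0.6200
Stable ⇔ ρ < 1: YES
Spare capacity = cμ − λ = 115.55 − 71.64 = 43.91/hr

Final: ρ = 0.6200; stable; margin = 43.91/hr


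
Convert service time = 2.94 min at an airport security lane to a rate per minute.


μ = 1/(service time) in consistent units.
1 minute = 1 min, so μ = 1/2.94 = 0.3401 per minute

Final: 0.3401 /min


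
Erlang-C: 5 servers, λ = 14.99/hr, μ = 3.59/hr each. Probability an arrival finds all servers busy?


a = λ/μ = 4.1755; ρ = a/5 = 0.8351
P₀ = 0.009725 (from M/M/c formula)
C(c,a) = [a^c/(c!(1−ρ))]·P₀ = [1269.21712/(120·0.1649)]·0.009725
= 64.13977·0.009725 = 0.623740

Final: 0.623740


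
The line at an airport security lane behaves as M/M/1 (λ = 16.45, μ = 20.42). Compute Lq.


ρ = 16.45/20.42 = 0.8056
Lq = ρ²/(1−ρ) = 0.6490/0.1944 = 3.3380

Final: 3.3380


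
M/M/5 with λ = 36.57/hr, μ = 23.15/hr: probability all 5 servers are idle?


a = λ/μ = 36.57/23.15 = 1.5797; ρ = a/c = 0.3159
Σ_{k=0}^{4} a^k/k! (terms k=0..4) = 1.00000 + 1.57970 + 1.24772 + 0.65701 + 0.25947 = 4.74390
Tail: a^5/(5!(1−ρ)) = 9.83716/(120·0.6841) = 0.11984
P₀ = 1/(4.74390 + 0.11984) = 1/4.86373 = 0.205603

Final: 0.205603


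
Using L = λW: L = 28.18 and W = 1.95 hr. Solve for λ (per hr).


λ = L/W = 28.18/1.95 = 14.4513 /hr

Final: 14.4513 /hr


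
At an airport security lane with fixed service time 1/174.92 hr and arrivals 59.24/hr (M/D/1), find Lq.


ρ = 59.24/174.92 = 0.3387
M/D/1: Lq = ρ²/(2(1−ρ)) = 0.1147/(2·0.6613) = 0.08672

Final: 0.08672


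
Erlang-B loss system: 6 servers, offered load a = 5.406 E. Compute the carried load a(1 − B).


B(6,5.406) = 0.222112 (Erlang-B)
Carried load = a(1 − B) = 5.406·(1 − 0.222112) = 5.406·0.777888 = 4.2053 E

Final: 4.2053 Erlangs


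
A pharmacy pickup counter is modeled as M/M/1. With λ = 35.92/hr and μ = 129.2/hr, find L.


ρ = λ/μ = 35.92/129.2 = 0.2780
L = ρ/(1−ρ) = 0.2780/(1 − 0.2780) = 0.2780/0.7220 = 0.3851

Final: 0.3851


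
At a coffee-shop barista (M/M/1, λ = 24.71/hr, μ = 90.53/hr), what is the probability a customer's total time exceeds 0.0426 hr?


W ~ Exponential(μ−λ) for M/M/1.
μ − λ = 90.53 − 24.71 = 65.8200
P(W > t) = e^{−(μ−λ)t} = e^{−2.8039} = 0.060571

Final: 0.060571


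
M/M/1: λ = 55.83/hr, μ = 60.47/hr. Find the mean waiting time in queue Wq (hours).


ρ = 55.83/60.47 = 0.9233
Wq = ρ/(μ−λ) = 0.9233/(60.47 − 55.83) = 0.9233/4.64 = 0.1990 hr

Final: 0.1990 hr


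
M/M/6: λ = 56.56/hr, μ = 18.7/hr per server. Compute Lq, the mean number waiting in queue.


a = λ/μ = 3.0246; ρ = a/6 = 0.5041
P₀ = 0.047730
Lq = P₀·a^c·ρ / (c!·(1−ρ)²) = 0.047730·765.60853·0.5041/(720·0.24592)
= 0.10404

Final: 0.10404


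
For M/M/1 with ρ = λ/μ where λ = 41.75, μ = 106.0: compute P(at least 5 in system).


ρ = 41.75/106.0 = 0.3939
P(N ≥ n) = ρ^n = 0.3939^5 = 0.009479

Final: 0.009479


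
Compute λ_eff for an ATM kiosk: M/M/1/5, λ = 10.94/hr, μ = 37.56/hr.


ρ = 0.2913; P_K = (1−ρ)ρ^5/(1−ρ^6) = 0.001487
λ_eff = λ(1 − P_K) = 10.94·(1 − 0.001487) = 10.94·0.998513 = 10.9237 /hr

Final: 10.9237 /hr


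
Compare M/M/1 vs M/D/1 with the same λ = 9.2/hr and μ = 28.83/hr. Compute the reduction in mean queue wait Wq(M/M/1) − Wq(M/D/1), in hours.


ρ = 9.2/28.83 = 0.3191
Wq(M/M/1) = ρ/(μ−λ) = 0.3191/19.63 = 0.01626 hr
Wq(M/D/1) = ρ/(2(μ−λ)) = 0.008128 hr
Savings = 0.01626 − 0.008128 = 0.008128 hr

Final: 0.008128 hr


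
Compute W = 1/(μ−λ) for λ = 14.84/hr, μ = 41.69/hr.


W = 1/(μ−λ) = 1/(41.69 − 14.84) = 1/26.85 = 0.03724 hr

Final: 0.03724 hr


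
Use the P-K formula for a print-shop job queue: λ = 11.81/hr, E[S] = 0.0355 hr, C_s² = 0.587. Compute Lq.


ρ = λ·E[S] = 11.81·0.0355 = 0.4193
Lq = ρ²(1+C_s²)/(2(1−ρ)) = 0.1758·(1+0.587)/(2·0.5807)
= 0.1758·1.5870/1.1615 = 0.24017

Final: 0.24017


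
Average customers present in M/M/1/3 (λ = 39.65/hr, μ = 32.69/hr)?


ρ = 39.65/32.69 = 1.2129
L = ρ[1 − (K+1)ρ^K + Kρ^(K+1)] / [(1−ρ)(1−ρ^(K+1))]
Numerator: 1.2129·(1 − 4·1.784370 + 3·2.164278) = 0.431015
Denominator: (-0.2129)·(-1.164278) = 0.247885
L = 0.431015/0.247885 = 1.7388

Final: 1.7388


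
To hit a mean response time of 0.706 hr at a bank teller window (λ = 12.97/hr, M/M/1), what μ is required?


W = 1/(μ−λ) ⇒ μ − λ = 1/W = 1/0.706 = 1.4164
μ = λ + 1/W = 12.97 + 1.4164 = 14.3864 per hr

Final: 14.3864 /hr


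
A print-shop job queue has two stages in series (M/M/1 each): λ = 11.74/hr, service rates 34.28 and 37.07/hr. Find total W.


Each node sees arrival rate λ = 11.74/hr (tandem ⇒ throughput preserved).
W₁ = 1/(μ₁−λ) = 1/(34.28−11.74) = 0.04437 hr
W₂ = 1/(μ₂−λ) = 1/(37.07−11.74) = 0.03948 hr
W_total = W₁ + W₂ = 0.04437 + 0.03948 = 0.08384 hr

Final: 0.08384 hr


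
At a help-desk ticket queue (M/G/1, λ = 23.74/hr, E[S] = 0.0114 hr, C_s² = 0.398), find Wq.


ρ = λ·E[S] = 23.74·0.0114 = 0.2706
E[S²] = E[S]²(1+C_s²) = 0.0114²·(1+0.398) = 0.0001817
Wq = λ·E[S²]/(2(1−ρ)) = 23.74·0.0001817/(2·0.7294) = 0.002957 hr

Final: 0.002957 hr


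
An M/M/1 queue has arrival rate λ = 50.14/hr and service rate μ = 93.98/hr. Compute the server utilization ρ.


ρ = λ/μ = 50.14/93.98 = 0.5335

Final: 0.5335


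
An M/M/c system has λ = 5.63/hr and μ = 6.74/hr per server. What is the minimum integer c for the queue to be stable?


Stability requires cμ > λ ⇔ c > λ/μ.
λ/μ = 5.63/6.74 = 0.8353
Minimum integer c = ⌊0.8353⌋ + 1 = 1
Check: 1·6.74 = 6.74 > 5.63, while 0·6.74 = 0.00 ≤ 5.63

Final: 1 servers


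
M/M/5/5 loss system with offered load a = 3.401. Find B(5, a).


B(c,a) = (a^c/c!) / Σ_{k=0}^{c} a^k/k!
a^5/5! = 3.791857
Σ terms (k=0..5): 1.00000 + 3.40100 + 5.78340 + 6.55645 + 5.57462 + 3.79186 = 26.107326
B = 3.791857/26.107326 = 0.145241

Final: 0.145241


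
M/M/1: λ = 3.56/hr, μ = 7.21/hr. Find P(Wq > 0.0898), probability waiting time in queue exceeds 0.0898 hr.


ρ = 3.56/7.21 = 0.4938
P(Wq > t) = ρ·e^{−(μ−λ)t} = 0.4938·e^{−0.3278}
= 0.4938·0.720529 = 0.355767

Final: 0.355767


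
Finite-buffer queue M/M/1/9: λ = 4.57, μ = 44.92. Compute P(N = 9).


ρ = λ/μ = 4.57/44.92 = 0.1017
P_K = (1−ρ)ρ^K/(1−ρ^(K+1)) = (0.8983·0.000000001168)/(1 − 1.188e-10)
= 0.000000001049/1.000000 = 0.000000001049

Final: 0.000000001049


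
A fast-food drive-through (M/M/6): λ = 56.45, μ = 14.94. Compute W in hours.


a = 3.7784; ρ = 0.6297; P₀ = 0.021398
Lq = P₀·a^c·ρ/(c!(1−ρ)²) = 0.39726
Wq = Lq/λ = 0.39726/56.45 = 0.007037 hr
W = Wq + 1/μ = 0.007037 + 0.06693 = 0.07397 hr

Final: 0.07397 hr


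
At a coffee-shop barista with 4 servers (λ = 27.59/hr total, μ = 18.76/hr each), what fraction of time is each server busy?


ρ = λ/(cμ) = 27.59/(4·18.76) = 27.59/75.04 = 0.3677

Final: 0.3677


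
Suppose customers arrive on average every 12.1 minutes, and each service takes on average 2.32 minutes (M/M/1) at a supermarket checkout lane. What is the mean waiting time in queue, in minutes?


λ = 60/12.1 = 4.9587 /hr
μ = 60/2.32 = 25.8621 /hr
ρ = λ/μ = 4.9587/25.8621 = 0.1917
Wq = ρ/(μ−λ) = 0.1917/(25.8621−4.9587) = 0.009172 hr
In minutes: 0.009172·60 = 0.5503 min

Final: 0.5503 min


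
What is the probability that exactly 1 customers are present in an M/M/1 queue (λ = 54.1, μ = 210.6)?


ρ = 54.1/210.6 = 0.2569
P_n = (1−ρ)·ρ^n = (1 − 0.2569)·0.2569^1 = 0.7431·0.256885 = 0.190895

Final: 0.190895


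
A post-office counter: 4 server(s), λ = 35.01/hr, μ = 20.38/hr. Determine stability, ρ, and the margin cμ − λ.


Total capacity cμ = 4·20.38 = 81.52/hr
ρ = λ/(cμ) = 35.01/81.52 = 0.4295
Stable ⇔ ρ < 1: YES
Spare capacity = cμ − λ = 81.52 − 35.01 = 46.51/hr

Final: ρ = 0.4295; stable; margin = 46.51/hr


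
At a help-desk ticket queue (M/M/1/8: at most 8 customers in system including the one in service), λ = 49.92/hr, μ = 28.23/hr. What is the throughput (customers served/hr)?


ρ = 1.7683; P_K = (1−ρ)ρ^8/(1−ρ^9) = 0.437080
λ_eff = λ(1 − P_K) = 49.92·(1 − 0.437080) = 49.92·0.562920 = 28.1009 /hr

Final: 28.1009 /hr


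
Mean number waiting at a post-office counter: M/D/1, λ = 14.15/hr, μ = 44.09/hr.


ρ = 14.15/44.09 = 0.3209
M/D/1: Lq = ρ²/(2(1−ρ)) = 0.1030/(2·0.6791) = 0.07584

Final: 0.07584


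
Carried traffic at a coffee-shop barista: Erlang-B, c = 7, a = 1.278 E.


B(7,1.278) = 0.0003078 (Erlang-B)
Carried load = a(1 − B) = 1.278·(1 − 0.0003078) = 1.278·0.999692 = 1.2776 E

Final: 1.2776 Erlangs


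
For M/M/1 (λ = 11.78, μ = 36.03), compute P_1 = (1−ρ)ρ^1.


ρ = 11.78/36.03 = 0.3269
P_n = (1−ρ)·ρ^n = (1 − 0.3269)·0.3269^1 = 0.6731·0.326950 = 0.220054

Final: 0.220054


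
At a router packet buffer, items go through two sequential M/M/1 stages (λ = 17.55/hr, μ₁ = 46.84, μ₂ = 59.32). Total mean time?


Each node sees arrival rate λ = 17.55/hr (tandem ⇒ throughput preserved).
W₁ = 1/(μ₁−λ) = 1/(46.84−17.55) = 0.03414 hr
W₂ = 1/(μ₂−λ) = 1/(59.32−17.55) = 0.02394 hr
W_total = W₁ + W₂ = 0.03414 + 0.02394 = 0.05808 hr

Final: 0.05808 hr


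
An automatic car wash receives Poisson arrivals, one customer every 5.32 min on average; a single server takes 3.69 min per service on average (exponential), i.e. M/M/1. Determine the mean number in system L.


λ = 60/5.32 = 11.2782 /hr
μ = 60/3.69 = 16.2602 /hr
ρ = λ/μ = 11.2782/16.2602 = 0.6936
L = ρ/(1−ρ) = 0.6936/0.3064 = 2.2638

Final: 2.2638


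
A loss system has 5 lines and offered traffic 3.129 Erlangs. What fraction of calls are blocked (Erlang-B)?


B(c,a) = (a^c/c!) / Σ_{k=0}^{c} a^k/k!
a^5/5! = 2.499462
Σ terms (k=0..5): 1.00000 + 3.12900 + 4.89532 + 5.10582 + 3.99403 + 2.49946 = 20.623629
B = 2.499462/20.623629 = 0.121194

Final: 0.121194


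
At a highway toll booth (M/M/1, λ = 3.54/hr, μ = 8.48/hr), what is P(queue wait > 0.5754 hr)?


ρ = 3.54/8.48 = 0.4175
P(Wq > t) = ρ·e^{−(μ−λ)t} = 0.4175·e^{−2.8425}
= 0.4175·0.058281 = 0.024330

Final: 0.024330


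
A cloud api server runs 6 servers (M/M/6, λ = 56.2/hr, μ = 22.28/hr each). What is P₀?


a = λ/μ = 56.2/22.28 = 2.5224; ρ = a/c = 0.4204
Σ_{k=0}^{5} a^k/k! (terms k=0..5) = 1.00000 + 2.52244 + 3.18136 + 2.67493 + 1.68684 + 0.85099 = 11.91655
Tail: a^6/(6!(1−ρ)) = 257.58868/(720·0.5796) = 0.61726
P₀ = 1/(11.91655 + 0.61726) = 1/12.53382 = 0.079784

Final: 0.079784


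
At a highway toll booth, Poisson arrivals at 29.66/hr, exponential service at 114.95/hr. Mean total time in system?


W = 1/(μ−λ) = 1/(114.95 − 29.66) = 1/85.29 = 0.01172 hr

Final: 0.01172 hr


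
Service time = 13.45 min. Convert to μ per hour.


μ = 1/(service time) in consistent units.
1 hour = 60 min, so μ = 60/13.45 = 4.4610 per hour

Final: 4.4610 /hr


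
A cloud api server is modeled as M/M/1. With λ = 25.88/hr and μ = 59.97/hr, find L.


ρ = λ/μ = 25.88/59.97 = 0.4315
L = ρ/(1−ρ) = 0.4315/(1 − 0.4315) = 0.4315/0.5685 = 0.7592

Final: 0.7592


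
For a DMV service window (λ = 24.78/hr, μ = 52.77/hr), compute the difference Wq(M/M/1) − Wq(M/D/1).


ρ = 24.78/52.77 = 0.4696
Wq(M/M/1) = ρ/(μ−λ) = 0.4696/27.99 = 0.01678 hr
Wq(M/D/1) = ρ/(2(μ−λ)) = 0.008388 hr
Savings = 0.01678 − 0.008388 = 0.008388 hr

Final: 0.008388 hr


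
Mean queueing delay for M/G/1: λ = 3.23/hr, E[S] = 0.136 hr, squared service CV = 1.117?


ρ = λ·E[S] = 3.23·0.136 = 0.4393
E[S²] = E[S]²(1+C_s²) = 0.136²·(1+1.117) = 0.039156
Wq = λ·E[S²]/(2(1−ρ)) = 3.23·0.039156/(2·0.5607) = 0.11278 hr

Final: 0.11278 hr


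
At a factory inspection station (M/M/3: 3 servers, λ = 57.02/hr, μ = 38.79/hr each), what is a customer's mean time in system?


a = 1.4700; ρ = 0.4900; P₀ = 0.217943
Lq = P₀·a^c·ρ/(c!(1−ρ)²) = 0.21734
Wq = Lq/λ = 0.21734/57.02 = 0.003812 hr
W = Wq + 1/μ = 0.003812 + 0.02578 = 0.02959 hr

Final: 0.02959 hr


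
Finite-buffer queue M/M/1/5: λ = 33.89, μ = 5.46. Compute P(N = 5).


ρ = λ/μ = 33.89/5.46 = 6.2070
P_K = (1−ρ)ρ^K/(1−ρ^(K+1)) = (-5.2070·9212.863374)/(1 − 57183.871749)
= -47971.008375/-57182.871749 = 0.838905

Final: 0.838905


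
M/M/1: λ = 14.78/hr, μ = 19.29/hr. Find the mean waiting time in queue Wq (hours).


ρ = 14.78/19.29 = 0.7662
Wq = ρ/(μ−λ) = 0.7662/(19.29 − 14.78) = 0.7662/4.51 = 0.1699 hr

Final: 0.1699 hr


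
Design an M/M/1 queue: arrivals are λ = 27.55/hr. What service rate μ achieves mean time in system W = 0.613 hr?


W = 1/(μ−λ) ⇒ μ − λ = 1/W = 1/0.613 = 1.6313
μ = λ + 1/W = 27.55 + 1.6313 = 29.1813 per hr

Final: 29.1813 /hr


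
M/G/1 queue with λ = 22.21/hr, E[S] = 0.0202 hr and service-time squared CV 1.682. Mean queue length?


ρ = λ·E[S] = 22.21·0.0202 = 0.4486
Lq = ρ²(1+C_s²)/(2(1−ρ)) = 0.2013·(1+1.682)/(2·0.5514)
= 0.2013·2.6820/1.1027 = 0.48955

Final: 0.48955


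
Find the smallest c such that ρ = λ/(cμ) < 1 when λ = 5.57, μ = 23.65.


Stability requires cμ > λ ⇔ c > λ/μ.
λ/μ = 5.57/23.65 = 0.2355
Minimum integer c = ⌊0.2355⌋ + 1 = 1
Check: 1·23.65 = 23.65 > 5.57, while 0·23.65 = 0.00 ≤ 5.57

Final: 1 servers


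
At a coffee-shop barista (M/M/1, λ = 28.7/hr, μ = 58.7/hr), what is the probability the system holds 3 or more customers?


ρ = 28.7/58.7 = 0.4889
P(N ≥ n) = ρ^n = 0.4889^3 = 0.116878

Final: 0.116878


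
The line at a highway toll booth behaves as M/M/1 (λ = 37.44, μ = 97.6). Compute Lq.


ρ = 37.44/97.6 = 0.3836
Lq = ρ²/(1−ρ) = 0.1472/0.6164 = 0.2387

Final: 0.2387


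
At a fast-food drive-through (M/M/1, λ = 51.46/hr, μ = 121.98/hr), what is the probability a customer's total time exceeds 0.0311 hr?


W ~ Exponential(μ−λ) for M/M/1.
μ − λ = 121.98 − 51.46 = 70.5200
P(W > t) = e^{−(μ−λ)t} = e^{−2.1932} = 0.111562

Final: 0.111562


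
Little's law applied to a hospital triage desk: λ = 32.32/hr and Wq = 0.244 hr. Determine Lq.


Lq = λWq = 32.32·0.244 = 7.8861

Final: 7.8861


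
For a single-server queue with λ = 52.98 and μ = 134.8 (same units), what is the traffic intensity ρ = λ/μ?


ρ = λ/μ = 52.98/134.8 = 0.3930

Final: 0.3930


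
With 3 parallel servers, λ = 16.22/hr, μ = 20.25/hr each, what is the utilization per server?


ρ = λ/(cμ) = 16.22/(3·20.25) = 16.22/60.75 = 0.2670

Final: 0.2670


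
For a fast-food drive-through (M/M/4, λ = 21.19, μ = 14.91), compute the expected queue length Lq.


a = λ/μ = 1.4212; ρ = a/4 = 0.3553
P₀ = 0.239626
Lq = P₀·a^c·ρ / (c!·(1−ρ)²) = 0.239626·4.07956·0.3553/(24·0.41564)
= 0.03482

Final: 0.03482


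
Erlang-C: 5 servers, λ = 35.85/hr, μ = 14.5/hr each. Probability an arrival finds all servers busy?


a = λ/μ = 2.4724; ρ = a/5 = 0.4945
P₀ = 0.082456 (from M/M/c formula)
C(c,a) = [a^c/(c!(1−ρ))]·P₀ = [92.38592/(120·0.5055)]·0.082456
= 1.52296·0.082456 = 0.125578

Final: 0.125578


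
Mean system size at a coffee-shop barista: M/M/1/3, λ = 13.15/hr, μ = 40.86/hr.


ρ = 13.15/40.86 = 0.3218
L = ρ[1 − (K+1)ρ^K + Kρ^(K+1)] / [(1−ρ)(1−ρ^(K+1))]
Numerator: 0.3218·(1 − 4·0.033334 + 3·0.010728) = 0.289277
Denominator: (0.6782)·(0.989272) = 0.670894
L = 0.289277/0.670894 = 0.4312

Final: 0.4312


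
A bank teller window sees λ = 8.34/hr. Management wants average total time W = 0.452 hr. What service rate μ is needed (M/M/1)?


W = 1/(μ−λ) ⇒ μ − λ = 1/W = 1/0.452 = 2.2124
μ = λ + 1/W = 8.34 + 2.2124 = 10.5524 per hr

Final: 10.5524 /hr


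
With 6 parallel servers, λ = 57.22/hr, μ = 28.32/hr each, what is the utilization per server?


ρ = λ/(cμ) = 57.22/(6·28.32) = 57.22/169.92 = 0.3367

Final: 0.3367


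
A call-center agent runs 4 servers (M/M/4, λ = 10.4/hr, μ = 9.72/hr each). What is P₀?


a = λ/μ = 10.4/9.72 = 1.0700; ρ = a/c = 0.2675
Σ_{k=0}^{3} a^k/k! (terms k=0..3) = 1.00000 + 1.06996 + 0.57241 + 0.20415 = 2.84652
Tail: a^4/(4!(1−ρ)) = 1.31059/(24·0.7325) = 0.07455
P₀ = 1/(2.84652 + 0.07455) = 1/2.92106 = 0.342341

Final: 0.342341


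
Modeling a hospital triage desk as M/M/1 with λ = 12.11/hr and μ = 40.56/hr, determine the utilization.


ρ = λ/μ = 12.11/40.56 = 0.2986

Final: 0.2986


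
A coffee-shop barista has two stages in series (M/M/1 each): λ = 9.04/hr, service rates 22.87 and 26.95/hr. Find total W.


Each node sees arrival rate λ = 9.04/hr (tandem ⇒ throughput preserved).
W₁ = 1/(μ₁−λ) = 1/(22.87−9.04) = 0.07231 hr
W₂ = 1/(μ₂−λ) = 1/(26.95−9.04) = 0.05583 hr
W_total = W₁ + W₂ = 0.07231 + 0.05583 = 0.12814 hr

Final: 0.12814 hr


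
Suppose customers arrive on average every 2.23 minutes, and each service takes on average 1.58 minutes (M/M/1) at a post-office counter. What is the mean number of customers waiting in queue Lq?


λ = 60/2.23 = 26.9058 /hr
μ = 60/1.58 = 37.9747 /hr
ρ = λ/μ = 26.9058/37.9747 = 0.7085
Lq = ρ²/(1−ρ) = 0.5020/0.2915 = 1.7222

Final: 1.7222


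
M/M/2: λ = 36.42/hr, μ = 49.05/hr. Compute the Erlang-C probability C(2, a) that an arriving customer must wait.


a = λ/μ = 0.7425; ρ = a/2 = 0.3713
P₀ = 0.458519 (from M/M/c formula)
C(c,a) = [a^c/(c!(1−ρ))]·P₀ = [0.55132/(2·0.6287)]·0.458519
= 0.43843·0.458519 = 0.201027

Final: 0.201027


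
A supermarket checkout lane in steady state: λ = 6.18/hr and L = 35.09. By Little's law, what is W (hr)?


W = L/λ = 35.09/6.18 = 5.6780 hr

Final: 5.6780 hr


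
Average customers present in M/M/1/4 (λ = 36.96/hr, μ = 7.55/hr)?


ρ = 36.96/7.55 = 4.8954
L = ρ[1 − (K+1)ρ^K + Kρ^(K+1)] / [(1−ρ)(1−ρ^(K+1))]
Numerator: 4.8954·(1 − 5·574.301623 + 4·2811.415628) = 40999.431318
Denominator: (-3.8954)·(-2810.415628) = 10947.592531
L = 40999.431318/10947.592531 = 3.7451

Final: 3.7451


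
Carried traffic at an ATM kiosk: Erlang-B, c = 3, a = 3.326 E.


B(3,3.326) = 0.383518 (Erlang-B)
Carried load = a(1 − B) = 3.326·(1 − 0.383518) = 3.326·0.616482 = 2.0504 E

Final: 2.0504 Erlangs


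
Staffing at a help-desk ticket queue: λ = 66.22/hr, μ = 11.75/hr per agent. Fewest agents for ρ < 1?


Stability requires cμ > λ ⇔ c > λ/μ.
λ/μ = 66.22/11.75 = 5.6357
Minimum integer c = ⌊5.6357⌋ + 1 = 6
Check: 6·11.75 = 70.50 > 66.22, while 5·11.75 = 58.75 ≤ 66.22

Final: 6 servers


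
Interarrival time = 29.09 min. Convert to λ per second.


λ = 1/(interarrival time) in consistent units.
1 second = 0.0166667 min, so λ = 0.0166667/29.09 = 0.0005729 per second

Final: 0.0005729 /sec


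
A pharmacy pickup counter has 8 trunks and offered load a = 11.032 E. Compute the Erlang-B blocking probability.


B(c,a) = (a^c/c!) / Σ_{k=0}^{c} a^k/k!
a^8/8! = 5441.435704
Σ terms (k=0..8): 1.00000 + 11.03200 + 60.85251 + 223.77497 + 617.17137 + 1361.72691 + 2503.76188 + 3945.92872 + 5441.43570 = 14166.684063
B = 5441.435704/14166.684063 = 0.384101

Final: 0.384101


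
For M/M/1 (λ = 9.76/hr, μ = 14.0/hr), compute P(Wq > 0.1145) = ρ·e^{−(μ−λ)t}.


ρ = 9.76/14.0 = 0.6971
P(Wq > t) = ρ·e^{−(μ−λ)t} = 0.6971·e^{−0.4855}
= 0.6971·0.615402 = 0.429023

Final: 0.429023


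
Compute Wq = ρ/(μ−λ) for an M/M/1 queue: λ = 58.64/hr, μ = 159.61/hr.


ρ = 58.64/159.61 = 0.3674
Wq = ρ/(μ−λ) = 0.3674/(159.61 − 58.64) = 0.3674/100.97 = 0.003639 hr

Final: 0.003639 hr


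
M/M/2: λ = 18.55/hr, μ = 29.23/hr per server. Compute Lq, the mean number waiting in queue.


a = λ/μ = 0.6346; ρ = a/2 = 0.3173
P₀ = 0.518244
Lq = P₀·a^c·ρ / (c!·(1−ρ)²) = 0.518244·0.40275·0.3173/(2·0.46606)
= 0.07105

Final: 0.07105


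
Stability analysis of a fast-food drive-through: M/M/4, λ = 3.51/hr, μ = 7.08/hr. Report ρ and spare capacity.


Total capacity cμ = 4·7.08 = 28.32/hr
ρ = λ/(cμ) = 3.51/28.32 = 0.1239
Stable ⇔ ρ < 1: YES
Spare capacity = cμ − λ = 28.32 − 3.51 = 24.81/hr

Final: ρ = 0.1239; stable; margin = 24.81/hr


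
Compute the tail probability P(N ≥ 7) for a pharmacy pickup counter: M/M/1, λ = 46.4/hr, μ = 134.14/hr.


ρ = 46.4/134.14 = 0.3459
P(N ≥ n) = ρ^n = 0.3459^7 = 0.0005925

Final: 0.0005925


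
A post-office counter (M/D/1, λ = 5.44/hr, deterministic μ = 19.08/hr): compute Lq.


ρ = 5.44/19.08 = 0.2851
M/D/1: Lq = ρ²/(2(1−ρ)) = 0.08129/(2·0.7149) = 0.05686

Final: 0.05686


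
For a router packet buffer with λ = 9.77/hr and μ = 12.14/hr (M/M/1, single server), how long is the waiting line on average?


ρ = 9.77/12.14 = 0.8048
Lq = ρ²/(1−ρ) = 0.6477/0.1952 = 3.3176

Final: 3.3176


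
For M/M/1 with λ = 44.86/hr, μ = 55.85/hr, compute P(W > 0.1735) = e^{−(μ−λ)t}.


W ~ Exponential(μ−λ) for M/M/1.
μ − λ = 55.85 − 44.86 = 10.9900
P(W > t) = e^{−(μ−λ)t} = e^{−1.9068} = 0.148560

Final: 0.148560


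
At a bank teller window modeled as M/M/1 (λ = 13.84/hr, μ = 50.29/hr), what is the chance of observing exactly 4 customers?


ρ = 13.84/50.29 = 0.2752
P_n = (1−ρ)·ρ^n = (1 − 0.2752)·0.2752^4 = 0.7248·0.005736 = 0.004158

Final: 0.004158


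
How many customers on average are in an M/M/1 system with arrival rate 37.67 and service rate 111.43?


ρ = λ/μ = 37.67/111.43 = 0.3381
L = ρ/(1−ρ) = 0.3381/(1 − 0.3381) = 0.3381/0.6619 = 0.5107

Final: 0.5107


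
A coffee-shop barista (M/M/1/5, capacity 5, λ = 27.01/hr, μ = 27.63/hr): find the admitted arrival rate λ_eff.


ρ = 0.9776; P_K = (1−ρ)ρ^5/(1−ρ^6) = 0.157355
λ_eff = λ(1 − P_K) = 27.01·(1 − 0.157355) = 27.01·0.842645 = 22.7598 /hr

Final: 22.7598 /hr


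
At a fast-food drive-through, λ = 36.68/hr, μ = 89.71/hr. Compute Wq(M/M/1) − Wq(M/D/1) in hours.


ρ = 36.68/89.71 = 0.4089
Wq(M/M/1) = ρ/(μ−λ) = 0.4089/53.03 = 0.007710 hr
Wq(M/D/1) = ρ/(2(μ−λ)) = 0.003855 hr
Savings = 0.007710 − 0.003855 = 0.003855 hr

Final: 0.003855 hr


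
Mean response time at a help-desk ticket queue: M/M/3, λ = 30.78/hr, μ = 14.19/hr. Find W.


a = 2.1691; ρ = 0.7230; P₀ = 0.085737
Lq = P₀·a^c·ρ/(c!(1−ρ)²) = 1.37475
Wq = Lq/λ = 1.37475/30.78 = 0.04466 hr
W = Wq + 1/μ = 0.04466 + 0.07047 = 0.11514 hr

Final: 0.11514 hr


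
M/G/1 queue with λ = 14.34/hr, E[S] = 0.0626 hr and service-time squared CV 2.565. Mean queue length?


ρ = λ·E[S] = 14.34·0.0626 = 0.8977
Lq = ρ²(1+C_s²)/(2(1−ρ)) = 0.8058·(1+2.565)/(2·0.1023)
= 0.8058·3.5650/0.2046 = 14.03890

Final: 14.03890


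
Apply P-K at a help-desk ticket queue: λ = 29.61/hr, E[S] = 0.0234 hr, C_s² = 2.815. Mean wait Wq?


ρ = λ·E[S] = 29.61·0.0234 = 0.6929
E[S²] = E[S]²(1+C_s²) = 0.0234²·(1+2.815) = 0.002089
Wq = λ·E[S²]/(2(1−ρ)) = 29.61·0.002089/(2·0.3071) = 0.10070 hr

Final: 0.10070 hr


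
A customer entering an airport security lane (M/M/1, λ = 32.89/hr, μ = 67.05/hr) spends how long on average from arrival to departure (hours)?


W = 1/(μ−λ) = 1/(67.05 − 32.89) = 1/34.16 = 0.02927 hr

Final: 0.02927 hr


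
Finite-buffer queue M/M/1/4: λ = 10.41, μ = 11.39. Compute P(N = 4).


ρ = λ/μ = 10.41/11.39 = 0.9140
P_K = (1−ρ)ρ^K/(1−ρ^(K+1)) = (0.08604·0.697763)/(1 − 0.637727)
= 0.060036/0.362273 = 0.165720

Final: 0.165720


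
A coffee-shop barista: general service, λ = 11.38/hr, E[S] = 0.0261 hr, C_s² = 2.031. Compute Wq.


ρ = λ·E[S] = 11.38·0.0261 = 0.2970
E[S²] = E[S]²(1+C_s²) = 0.0261²·(1+2.031) = 0.002065
Wq = λ·E[S²]/(2(1−ρ)) = 11.38·0.002065/(2·0.7030) = 0.01671 hr

Final: 0.01671 hr


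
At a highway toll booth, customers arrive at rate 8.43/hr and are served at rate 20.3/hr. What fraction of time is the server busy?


ρ = λ/μ = 8.43/20.3 = 0.4153

Final: 0.4153


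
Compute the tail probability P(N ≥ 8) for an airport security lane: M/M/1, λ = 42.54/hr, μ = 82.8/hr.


ρ = 42.54/82.8 = 0.5138
P(N ≥ n) = ρ^n = 0.5138^8 = 0.004854

Final: 0.004854


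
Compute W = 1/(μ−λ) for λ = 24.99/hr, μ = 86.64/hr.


W = 1/(μ−λ) = 1/(86.64 − 24.99) = 1/61.65 = 0.01622 hr

Final: 0.01622 hr


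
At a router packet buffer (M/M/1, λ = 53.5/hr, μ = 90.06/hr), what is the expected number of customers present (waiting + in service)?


ρ = λ/μ = 53.5/90.06 = 0.5940
L = ρ/(1−ρ) = 0.5940/(1 − 0.5940) = 0.5940/0.4060 = 1.4633

Final: 1.4633


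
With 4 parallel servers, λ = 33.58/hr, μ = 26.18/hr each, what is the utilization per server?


ρ = λ/(cμ) = 33.58/(4·26.18) = 33.58/104.72 = 0.3207

Final: 0.3207
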